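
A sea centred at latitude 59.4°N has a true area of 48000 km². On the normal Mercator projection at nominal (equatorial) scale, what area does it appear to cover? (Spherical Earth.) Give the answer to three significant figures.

185000 km²

For Mercator, h = k = sec φ (a conformal cylindrical projection has a single point scale, 1/cos φ).
Areal scale = k² = sec²φ = 1/cos²(59.4°) = 1/0.5090² = 3.859.
Apparent area = 48000 × 3.859 ≈ 185000 km².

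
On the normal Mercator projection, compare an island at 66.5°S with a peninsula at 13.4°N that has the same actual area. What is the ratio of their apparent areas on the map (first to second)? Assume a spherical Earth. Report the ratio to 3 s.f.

On Mercator, area is exaggerated by sec²φ = 1/cos²φ.
At 66.5°: sec²(66.5°) = 1/0.3987² = 6.289.
At 13.4°: sec²(13.4°) = 1/0.9728² = 1.057.
Ratio = 6.289/1.057 = cos²(13.4°)/cos²(66.5°) ≈ 5.95.

5.95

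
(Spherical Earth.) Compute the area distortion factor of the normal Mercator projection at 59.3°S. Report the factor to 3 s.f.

The Mercator projection is conformal; its linear scale factor is the same in every direction and equals sec φ = 1/cos φ.
Areal scale = k² = sec²φ = 1/cos²(59.3°) = 1/0.5105² = 3.837.

3.84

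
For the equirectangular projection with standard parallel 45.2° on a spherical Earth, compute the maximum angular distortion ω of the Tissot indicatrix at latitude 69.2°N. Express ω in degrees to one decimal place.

38.5°

In the equirectangular projection with standard parallel φ₀ = 45.2° (x = Rλ cos φ₀, y = Rφ), meridians are true-scale (h = 1) and the parallel scale is k = cos φ₀ / cos φ.
At 69.2°: h = 1.000, k = 1.984; principal scales a = 1.984, b = 1.000.
sin(ω/2) = (a − b)/(a + b) = 0.9843/2.984 = 0.3298, so ω = 2 arcsin(0.3298) ≈ 38.5°.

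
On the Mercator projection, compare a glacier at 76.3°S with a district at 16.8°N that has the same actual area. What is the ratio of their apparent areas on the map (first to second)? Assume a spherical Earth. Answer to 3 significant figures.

On Mercator, area is exaggerated by sec²φ = 1/cos²φ.
At 76.3°: sec²(76.3°) = 1/0.2368² = 17.83.
At 16.8°: sec²(16.8°) = 1/0.9573² = 1.091.
Ratio = 17.83/1.091 = cos²(16.8°)/cos²(76.3°) ≈ 16.3.

16.3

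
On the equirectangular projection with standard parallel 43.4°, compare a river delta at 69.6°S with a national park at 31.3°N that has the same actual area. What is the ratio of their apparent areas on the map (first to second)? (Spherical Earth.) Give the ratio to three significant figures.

2.45

With standard parallel φ₀ = 43.4°, the equirectangular projection gives x = Rλ cos φ₀, y = Rφ, so h = 1 and k = cos 43.4° / cos φ.
Areal scale at 69.6°: h·k = 1.000 × 2.084 = 2.084.
Areal scale at 31.3°: h·k = 1.000 × 0.8503 = 0.8503.
Ratio = 2.084/0.8503 ≈ 2.45.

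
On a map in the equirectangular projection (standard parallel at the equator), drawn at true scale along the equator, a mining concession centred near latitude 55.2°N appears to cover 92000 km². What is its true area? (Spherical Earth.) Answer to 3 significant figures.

Plate carrée maps x = Rλ, y = Rφ. The meridian scale is h = 1 and the parallel scale is k = 1/cos φ = sec φ.
Areal scale = h·k = 1 × sec φ; at 55.2°, h = 1.000, k = 1.752, so h·k = 1.752.
True area = apparent / (areal scale) = 92000 / 1.752 ≈ 52500 km².

52500 km²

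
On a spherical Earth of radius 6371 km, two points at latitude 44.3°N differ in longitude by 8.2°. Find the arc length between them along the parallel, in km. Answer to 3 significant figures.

Arc length along a parallel = R cos φ · Δλ (with Δλ in radians).
= 6371 × cos 44.3° × (8.2° × π/180) = 6371 × 0.7157 × 0.1431 ≈ 653 km.

653 km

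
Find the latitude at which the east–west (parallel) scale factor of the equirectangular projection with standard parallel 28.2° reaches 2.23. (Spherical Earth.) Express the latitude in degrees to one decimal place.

66.7°

With standard parallel φ₀ = 28.2°, the equirectangular projection gives x = Rλ cos φ₀, y = Rφ, so h = 1 and k = cos 28.2° / cos φ.
k = cos φ₀ / cos φ = 2.23  ⇒  cos φ = cos 28.2° / 2.23 = 0.3952.
φ = arccos(0.3952) ≈ 66.7°.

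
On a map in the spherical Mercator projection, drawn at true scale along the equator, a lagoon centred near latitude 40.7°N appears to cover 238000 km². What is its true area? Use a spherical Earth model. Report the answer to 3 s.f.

Mercator is conformal, so the point scale is isotropic: h = k = sec φ = 1/cos φ.
Areal scale = k² = sec²φ = 1/cos²(40.7°) = 1/0.7581² = 1.740.
True area = apparent / (areal scale) = 238000 / 1.740 ≈ 137000 km².

137000 km²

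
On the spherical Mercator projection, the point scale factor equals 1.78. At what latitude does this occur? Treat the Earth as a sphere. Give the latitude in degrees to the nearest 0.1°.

Mercator scale is k = sec φ = 1/cos φ.
1/cos φ = 1.78  ⇒  cos φ = 0.5618  ⇒  φ = arccos(0.5618) ≈ 55.8°.

55.8°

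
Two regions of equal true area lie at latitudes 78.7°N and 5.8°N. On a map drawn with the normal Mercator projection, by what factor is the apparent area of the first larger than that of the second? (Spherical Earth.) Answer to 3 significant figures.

25.8

Mercator areal scale is sec²φ.
At 78.7°: sec²(78.7°) = 1/0.1959² = 26.05.
At 5.8°: sec²(5.8°) = 1/0.9949² = 1.010.
Ratio = 26.05/1.010 = cos²(5.8°)/cos²(78.7°) ≈ 25.8.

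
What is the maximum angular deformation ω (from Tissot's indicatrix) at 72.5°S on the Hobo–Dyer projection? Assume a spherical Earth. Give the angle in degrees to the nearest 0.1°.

97.0°

Hobo–Dyer is a cylindrical equal-area projection with standard parallels at ±37.5°. Cylindrical equal-area (φ₀ = 37.5°): h = cos φ / cos 37.5° along meridians, k = cos 37.5° / cos φ along parallels; h·k = 1.
At 72.5°: h = 0.3790, k = 2.638; principal scales a = 2.638, b = 0.3790.
sin(ω/2) = (a − b)/(a + b) = 2.259/3.017 = 0.7488, so ω = 2 arcsin(0.7488) ≈ 97.0°.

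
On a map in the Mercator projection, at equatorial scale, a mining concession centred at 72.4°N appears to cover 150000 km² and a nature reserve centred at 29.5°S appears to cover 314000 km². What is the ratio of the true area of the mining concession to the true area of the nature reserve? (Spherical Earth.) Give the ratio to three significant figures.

0.0577

Since Mercator area scale is 1/cos²φ, the true area equals the apparent area multiplied by cos²φ.
True area of mining concession: 150000 × cos²(72.4°) = 150000 × 0.09143 = 13710 km².
True area of nature reserve: 314000 × cos²(29.5°) = 314000 × 0.7575 = 237900 km².
Ratio = 13710 / 237900 ≈ 0.0577.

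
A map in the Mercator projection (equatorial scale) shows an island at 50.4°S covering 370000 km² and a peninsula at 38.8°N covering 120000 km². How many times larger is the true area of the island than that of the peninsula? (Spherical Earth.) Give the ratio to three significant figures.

2.06

Since Mercator area scale is 1/cos²φ, the true area equals the apparent area multiplied by cos²φ.
True area of island: 370000 × cos²(50.4°) = 370000 × 0.4063 = 150300 km².
True area of peninsula: 120000 × cos²(38.8°) = 120000 × 0.6074 = 72880 km².
Ratio = 150300 / 72880 ≈ 2.06.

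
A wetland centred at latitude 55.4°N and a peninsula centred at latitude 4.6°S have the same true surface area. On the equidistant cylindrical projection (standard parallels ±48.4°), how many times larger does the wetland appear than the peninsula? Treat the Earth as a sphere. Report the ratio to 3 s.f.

1.76

In the equirectangular projection with standard parallel φ₀ = 48.4° (x = Rλ cos φ₀, y = Rφ), meridians are true-scale (h = 1) and the parallel scale is k = cos φ₀ / cos φ.
Areal scale at 55.4°: h·k = 1.000 × 1.169 = 1.169.
Areal scale at 4.6°: h·k = 1.000 × 0.6661 = 0.6661.
Ratio = 1.169/0.6661 ≈ 1.76.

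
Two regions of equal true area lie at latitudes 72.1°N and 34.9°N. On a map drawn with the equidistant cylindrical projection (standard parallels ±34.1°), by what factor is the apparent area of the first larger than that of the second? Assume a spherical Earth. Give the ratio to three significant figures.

2.67

With standard parallel φ₀ = 34.1°, the equirectangular projection gives x = Rλ cos φ₀, y = Rφ, so h = 1 and k = cos 34.1° / cos φ.
Areal scale at 72.1°: h·k = 1.000 × 2.694 = 2.694.
Areal scale at 34.9°: h·k = 1.000 × 1.010 = 1.010.
Ratio = 2.694/1.010 ≈ 2.67.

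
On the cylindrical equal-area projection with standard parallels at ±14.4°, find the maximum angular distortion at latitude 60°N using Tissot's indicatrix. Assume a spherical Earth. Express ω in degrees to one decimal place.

Cylindrical equal-area (φ₀ = 14.4°): h = cos φ / cos 14.4° along meridians, k = cos 14.4° / cos φ along parallels; h·k = 1.
At 60°: h = 0.5162, k = 1.937; principal scales a = 1.937, b = 0.5162.
sin(ω/2) = (a − b)/(a + b) = 1.421/2.453 = 0.5792, so ω = 2 arcsin(0.5792) ≈ 70.8°.

70.8°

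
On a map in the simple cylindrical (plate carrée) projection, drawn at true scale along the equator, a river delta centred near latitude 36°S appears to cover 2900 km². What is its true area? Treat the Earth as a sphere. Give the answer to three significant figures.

Plate carrée maps x = Rλ, y = Rφ. The meridian scale is h = 1 and the parallel scale is k = 1/cos φ = sec φ.
Areal scale = h·k = 1 × sec φ; at 36°, h = 1.000, k = 1.236, so h·k = 1.236.
True area = apparent / (areal scale) = 2900 / 1.236 ≈ 2350 km².

2350 km²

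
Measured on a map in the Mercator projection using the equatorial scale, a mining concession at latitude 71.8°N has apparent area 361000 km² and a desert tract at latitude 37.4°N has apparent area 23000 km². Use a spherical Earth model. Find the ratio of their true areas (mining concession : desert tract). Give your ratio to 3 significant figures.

On Mercator the areal scale is sec²φ, so true area = apparent × cos²φ.
True area of mining concession: 361000 × cos²(71.8°) = 361000 × 0.09755 = 35220 km².
True area of desert tract: 23000 × cos²(37.4°) = 23000 × 0.6311 = 14520 km².
Ratio = 35220 / 14520 ≈ 2.43.

2.43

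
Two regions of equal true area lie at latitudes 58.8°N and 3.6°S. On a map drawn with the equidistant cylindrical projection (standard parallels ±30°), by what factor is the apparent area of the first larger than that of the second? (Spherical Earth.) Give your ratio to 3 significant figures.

In the equirectangular projection with standard parallel φ₀ = 30° (x = Rλ cos φ₀, y = Rφ), meridians are true-scale (h = 1) and the parallel scale is k = cos φ₀ / cos φ.
Areal scale at 58.8°: h·k = 1.000 × 1.672 = 1.672.
Areal scale at 3.6°: h·k = 1.000 × 0.8677 = 0.8677.
Ratio = 1.672/0.8677 ≈ 1.93.

1.93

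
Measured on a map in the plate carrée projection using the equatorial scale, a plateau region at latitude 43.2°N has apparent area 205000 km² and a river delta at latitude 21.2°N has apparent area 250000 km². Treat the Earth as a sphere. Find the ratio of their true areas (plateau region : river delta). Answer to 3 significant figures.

0.641

On the plate carrée, areal scale = h·k = 1 × sec φ, so true area = apparent × cos φ.
True area of plateau region: 205000 × cos(43.2°) = 205000 × 0.7290 = 149400 km².
True area of river delta: 250000 × cos(21.2°) = 250000 × 0.9323 = 233100 km².
Ratio = 149400 / 233100 ≈ 0.641.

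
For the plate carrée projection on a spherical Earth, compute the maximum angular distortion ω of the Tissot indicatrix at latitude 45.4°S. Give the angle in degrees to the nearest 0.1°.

Plate carrée maps x = Rλ, y = Rφ. The meridian scale is h = 1 and the parallel scale is k = 1/cos φ = sec φ.
At 45.4°: h = 1.000, k = 1.424; principal scales a = 1.424, b = 1.000.
sin(ω/2) = (a − b)/(a + b) = 0.4242/2.424 = 0.1750, so ω = 2 arcsin(0.1750) ≈ 20.2°.

20.2°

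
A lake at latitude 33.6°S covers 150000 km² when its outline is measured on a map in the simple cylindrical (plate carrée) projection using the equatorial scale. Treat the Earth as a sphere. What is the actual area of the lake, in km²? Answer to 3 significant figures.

For the equirectangular projection with φ₀ = 0 (plate carrée), h = 1 along meridians and k = sec φ along parallels.
Areal scale = h·k = 1 × sec φ; at 33.6°, h = 1.000, k = 1.201, so h·k = 1.201.
True area = apparent / (areal scale) = 150000 / 1.201 ≈ 125000 km².

125000 km²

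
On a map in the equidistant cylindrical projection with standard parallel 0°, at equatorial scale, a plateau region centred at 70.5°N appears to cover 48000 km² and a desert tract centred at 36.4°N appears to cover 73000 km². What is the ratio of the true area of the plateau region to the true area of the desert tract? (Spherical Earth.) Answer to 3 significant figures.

0.273

Plate carrée has h = 1 and k = sec φ, giving areal scale sec φ; true area = (apparent area) · cos φ.
True area of plateau region: 48000 × cos(70.5°) = 48000 × 0.3338 = 16020 km².
True area of desert tract: 73000 × cos(36.4°) = 73000 × 0.8049 = 58760 km².
Ratio = 16020 / 58760 ≈ 0.273.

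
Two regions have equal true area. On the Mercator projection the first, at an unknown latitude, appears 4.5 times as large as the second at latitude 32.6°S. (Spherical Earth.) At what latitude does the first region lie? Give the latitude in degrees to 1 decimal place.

66.6°

For equal true areas on Mercator, apparent areas scale as sec²φ, so the ratio is cos²φ₂ / cos²φ₁.
cos²φ₂ / cos²φ₁ = 4.5  ⇒  cos φ₁ = cos 32.6° / √4.5 = 0.8425/2.121 = 0.3971.
φ₁ = arccos(0.3971) ≈ 66.6°.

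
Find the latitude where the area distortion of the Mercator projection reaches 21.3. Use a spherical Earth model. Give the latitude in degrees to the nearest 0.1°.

Mercator areal scale is sec²φ.
sec²φ = 21.3  ⇒  cos²φ = 0.04695  ⇒  cos φ = 0.2167.
φ = arccos(0.2167) ≈ 77.5°.

77.5°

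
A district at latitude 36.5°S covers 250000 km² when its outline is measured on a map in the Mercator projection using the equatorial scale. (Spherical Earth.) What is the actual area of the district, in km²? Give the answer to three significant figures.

Mercator is conformal, so the point scale is isotropic: h = k = sec φ = 1/cos φ.
Areal scale = k² = sec²φ = 1/cos²(36.5°) = 1/0.8039² = 1.548.
True area = apparent / (areal scale) = 250000 / 1.548 ≈ 162000 km².

162000 km²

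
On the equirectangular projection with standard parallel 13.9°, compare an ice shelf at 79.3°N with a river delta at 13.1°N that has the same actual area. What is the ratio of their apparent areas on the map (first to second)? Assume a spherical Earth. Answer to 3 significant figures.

5.25

The equidistant cylindrical projection with φ₀ = 13.9° has h = 1 (meridians true) and k = cos φ₀ / cos φ along parallels.
Areal scale at 79.3°: h·k = 1.000 × 5.228 = 5.228.
Areal scale at 13.1°: h·k = 1.000 × 0.9967 = 0.9967.
Ratio = 5.228/0.9967 ≈ 5.25.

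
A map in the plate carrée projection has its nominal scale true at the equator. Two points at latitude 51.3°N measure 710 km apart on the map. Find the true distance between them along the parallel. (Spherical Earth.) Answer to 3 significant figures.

444 km

Plate carrée maps x = Rλ, y = Rφ. The meridian scale is h = 1 and the parallel scale is k = 1/cos φ = sec φ.
Along the parallel at 51.3°, map distances are exaggerated by k = sec 51.3° = 1.599.
True distance = 710 / 1.599 = 710 × cos 51.3° ≈ 444 km.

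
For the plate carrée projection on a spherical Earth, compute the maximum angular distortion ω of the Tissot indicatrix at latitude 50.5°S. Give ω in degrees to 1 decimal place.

25.7°

Plate carrée maps x = Rλ, y = Rφ. The meridian scale is h = 1 and the parallel scale is k = 1/cos φ = sec φ.
At 50.5°: h = 1.000, k = 1.572; principal scales a = 1.572, b = 1.000.
sin(ω/2) = (a − b)/(a + b) = 0.5721/2.572 = 0.2224, so ω = 2 arcsin(0.2224) ≈ 25.7°.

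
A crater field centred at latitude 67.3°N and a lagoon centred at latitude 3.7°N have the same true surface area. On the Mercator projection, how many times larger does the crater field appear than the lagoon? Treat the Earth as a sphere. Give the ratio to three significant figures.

6.69

On Mercator, area is exaggerated by sec²φ = 1/cos²φ.
At 67.3°: sec²(67.3°) = 1/0.3859² = 6.715.
At 3.7°: sec²(3.7°) = 1/0.9979² = 1.004.
Ratio = 6.715/1.004 = cos²(3.7°)/cos²(67.3°) ≈ 6.69.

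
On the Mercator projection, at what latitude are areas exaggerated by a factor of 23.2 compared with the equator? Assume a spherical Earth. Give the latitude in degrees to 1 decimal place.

Mercator areal scale is sec²φ.
sec²φ = 23.2  ⇒  cos²φ = 0.04310  ⇒  cos φ = 0.2076.
φ = arccos(0.2076) ≈ 78.0°.

78.0°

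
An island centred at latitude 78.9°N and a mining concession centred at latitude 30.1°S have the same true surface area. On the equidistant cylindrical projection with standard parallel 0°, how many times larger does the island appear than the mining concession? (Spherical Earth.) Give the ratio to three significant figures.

4.49

Plate carrée maps x = Rλ, y = Rφ. The meridian scale is h = 1 and the parallel scale is k = 1/cos φ = sec φ.
Areal scale at 78.9°: h·k = 1.000 × 5.194 = 5.194.
Areal scale at 30.1°: h·k = 1.000 × 1.156 = 1.156.
Ratio = 5.194/1.156 ≈ 4.49.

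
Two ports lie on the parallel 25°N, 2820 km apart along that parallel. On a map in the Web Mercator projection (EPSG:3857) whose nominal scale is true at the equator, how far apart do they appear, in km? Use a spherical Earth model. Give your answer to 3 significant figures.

For Mercator, h = k = sec φ (a conformal cylindrical projection has a single point scale, 1/cos φ).
Along the parallel, k = sec 25° = 1/0.9063 = 1.103.
Map distance = 2820 × 1.103 ≈ 3110 km.

3110 km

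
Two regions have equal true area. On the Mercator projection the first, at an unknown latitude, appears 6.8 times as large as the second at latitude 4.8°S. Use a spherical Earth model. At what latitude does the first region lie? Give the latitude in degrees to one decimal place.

67.5°

On Mercator, (apparent₁)/(apparent₂) = sec²φ₁ / sec²φ₂ when true areas are equal.
cos²φ₂ / cos²φ₁ = 6.8  ⇒  cos φ₁ = cos 4.8° / √6.8 = 0.9965/2.608 = 0.3821.
φ₁ = arccos(0.3821) ≈ 67.5°.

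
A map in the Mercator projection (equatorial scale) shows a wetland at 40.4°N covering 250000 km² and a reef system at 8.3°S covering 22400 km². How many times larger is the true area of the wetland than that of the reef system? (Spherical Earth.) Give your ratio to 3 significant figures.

On Mercator the areal scale is sec²φ, so true area = apparent × cos²φ.
True area of wetland: 250000 × cos²(40.4°) = 250000 × 0.5799 = 145000 km².
True area of reef system: 22400 × cos²(8.3°) = 22400 × 0.9792 = 21930 km².
Ratio = 145000 / 21930 ≈ 6.61.

6.61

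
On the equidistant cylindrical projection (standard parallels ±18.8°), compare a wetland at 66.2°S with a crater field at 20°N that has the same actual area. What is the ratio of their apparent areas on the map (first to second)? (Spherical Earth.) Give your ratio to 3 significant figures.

With standard parallel φ₀ = 18.8°, the equirectangular projection gives x = Rλ cos φ₀, y = Rφ, so h = 1 and k = cos 18.8° / cos φ.
Areal scale at 66.2°: h·k = 1.000 × 2.346 = 2.346.
Areal scale at 20°: h·k = 1.000 × 1.007 = 1.007.
Ratio = 2.346/1.007 ≈ 2.33.

2.33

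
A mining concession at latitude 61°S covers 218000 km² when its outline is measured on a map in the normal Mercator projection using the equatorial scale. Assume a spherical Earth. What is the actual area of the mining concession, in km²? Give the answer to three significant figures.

For Mercator, h = k = sec φ (a conformal cylindrical projection has a single point scale, 1/cos φ).
Areal scale = k² = sec²φ = 1/cos²(61°) = 1/0.4848² = 4.255.
True area = apparent / (areal scale) = 218000 / 4.255 ≈ 51200 km².

51200 km²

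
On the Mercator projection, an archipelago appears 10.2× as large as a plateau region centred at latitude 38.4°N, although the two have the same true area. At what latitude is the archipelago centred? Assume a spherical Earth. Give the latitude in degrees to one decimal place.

75.8°

Mercator areal scale is sec²φ, so apparent-area ratio = sec²φ₁ / sec²φ₂ = cos²φ₂ / cos²φ₁.
cos²φ₂ / cos²φ₁ = 10.2  ⇒  cos φ₁ = cos 38.4° / √10.2 = 0.7837/3.194 = 0.2454.
φ₁ = arccos(0.2454) ≈ 75.8°.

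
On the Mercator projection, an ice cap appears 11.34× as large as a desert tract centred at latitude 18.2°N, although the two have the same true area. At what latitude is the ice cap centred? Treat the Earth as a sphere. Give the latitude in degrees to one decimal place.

Mercator areal scale is sec²φ, so apparent-area ratio = sec²φ₁ / sec²φ₂ = cos²φ₂ / cos²φ₁.
cos²φ₂ / cos²φ₁ = 11.34  ⇒  cos φ₁ = cos 18.2° / √11.34 = 0.9500/3.367 = 0.2821.
φ₁ = arccos(0.2821) ≈ 73.6°.

73.6°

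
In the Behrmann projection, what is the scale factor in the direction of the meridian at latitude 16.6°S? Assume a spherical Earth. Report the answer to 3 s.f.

1.11

Behrmann is a cylindrical equal-area projection with standard parallels at ±30°. A cylindrical equal-area projection with standard parallel φ₀ has meridian scale h = cos φ / cos φ₀ and parallel scale k = cos φ₀ / cos φ (so areas are preserved, h·k = 1).
h = cos 16.6° / cos 30° = 0.9583/0.8660 = 1.107.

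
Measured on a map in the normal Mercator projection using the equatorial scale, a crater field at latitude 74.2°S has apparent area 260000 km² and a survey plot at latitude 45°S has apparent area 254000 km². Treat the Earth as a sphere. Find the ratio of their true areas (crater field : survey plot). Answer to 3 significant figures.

0.152

Mercator's areal exaggeration is sec²φ; hence true area = (apparent area) · cos²φ.
True area of crater field: 260000 × cos²(74.2°) = 260000 × 0.07414 = 19280 km².
True area of survey plot: 254000 × cos²(45°) = 254000 × 0.5000 = 127000 km².
Ratio = 19280 / 127000 ≈ 0.152.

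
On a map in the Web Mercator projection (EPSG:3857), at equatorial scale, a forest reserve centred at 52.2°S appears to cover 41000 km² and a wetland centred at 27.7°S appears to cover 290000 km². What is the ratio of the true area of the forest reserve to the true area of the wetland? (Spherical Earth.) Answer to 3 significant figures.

Mercator's areal exaggeration is sec²φ; hence true area = (apparent area) · cos²φ.
True area of forest reserve: 41000 × cos²(52.2°) = 41000 × 0.3757 = 15400 km².
True area of wetland: 290000 × cos²(27.7°) = 290000 × 0.7839 = 227300 km².
Ratio = 15400 / 227300 ≈ 0.0677.

0.0677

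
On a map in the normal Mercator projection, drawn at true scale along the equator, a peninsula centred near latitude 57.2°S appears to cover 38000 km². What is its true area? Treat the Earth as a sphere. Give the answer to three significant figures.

Mercator is conformal, so the point scale is isotropic: h = k = sec φ = 1/cos φ.
Areal scale = k² = sec²φ = 1/cos²(57.2°) = 1/0.5417² = 3.408.
True area = apparent / (areal scale) = 38000 / 3.408 ≈ 11200 km².

11200 km²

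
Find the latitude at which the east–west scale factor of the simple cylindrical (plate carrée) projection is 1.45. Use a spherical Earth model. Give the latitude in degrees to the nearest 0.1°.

Plate carrée: h = 1, k = sec φ along parallels.
sec φ = 1.45  ⇒  cos φ = 0.6897  ⇒  φ ≈ 46.4°.

46.4°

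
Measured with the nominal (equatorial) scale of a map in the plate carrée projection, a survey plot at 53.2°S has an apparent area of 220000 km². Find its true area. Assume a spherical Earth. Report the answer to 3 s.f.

Plate carrée maps x = Rλ, y = Rφ. The meridian scale is h = 1 and the parallel scale is k = 1/cos φ = sec φ.
Areal scale = h·k = 1 × sec φ; at 53.2°, h = 1.000, k = 1.669, so h·k = 1.669.
True area = apparent / (areal scale) = 220000 / 1.669 ≈ 132000 km².

132000 km²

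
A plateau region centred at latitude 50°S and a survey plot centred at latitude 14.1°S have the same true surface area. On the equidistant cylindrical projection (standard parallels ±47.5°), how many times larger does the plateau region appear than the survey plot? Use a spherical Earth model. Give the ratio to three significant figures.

1.51

With standard parallel φ₀ = 47.5°, the equirectangular projection gives x = Rλ cos φ₀, y = Rφ, so h = 1 and k = cos 47.5° / cos φ.
Areal scale at 50°: h·k = 1.000 × 1.051 = 1.051.
Areal scale at 14.1°: h·k = 1.000 × 0.6966 = 0.6966.
Ratio = 1.051/0.6966 ≈ 1.51.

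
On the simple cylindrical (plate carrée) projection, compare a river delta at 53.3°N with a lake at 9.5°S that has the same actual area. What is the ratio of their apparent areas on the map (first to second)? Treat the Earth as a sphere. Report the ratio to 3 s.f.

1.65

In the plate carrée (x = Rλ, y = Rφ), meridians are true-scale (h = 1) and parallels are stretched by k = sec φ.
Areal scale at 53.3°: h·k = 1.000 × 1.673 = 1.673.
Areal scale at 9.5°: h·k = 1.000 × 1.014 = 1.014.
Ratio = 1.673/1.014 ≈ 1.65.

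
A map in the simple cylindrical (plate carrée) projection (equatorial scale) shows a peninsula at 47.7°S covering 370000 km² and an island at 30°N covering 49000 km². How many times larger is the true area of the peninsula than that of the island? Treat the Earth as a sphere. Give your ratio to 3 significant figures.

Plate carrée has h = 1 and k = sec φ, giving areal scale sec φ; true area = (apparent area) · cos φ.
True area of peninsula: 370000 × cos(47.7°) = 370000 × 0.6730 = 249000 km².
True area of island: 49000 × cos(30°) = 49000 × 0.8660 = 42440 km².
Ratio = 249000 / 42440 ≈ 5.87.

5.87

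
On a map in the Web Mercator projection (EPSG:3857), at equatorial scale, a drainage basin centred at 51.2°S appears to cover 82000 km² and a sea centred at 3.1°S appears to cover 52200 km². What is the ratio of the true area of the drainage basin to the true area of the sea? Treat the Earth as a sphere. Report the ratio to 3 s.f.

On Mercator the areal scale is sec²φ, so true area = apparent × cos²φ.
True area of drainage basin: 82000 × cos²(51.2°) = 82000 × 0.3926 = 32200 km².
True area of sea: 52200 × cos²(3.1°) = 52200 × 0.9971 = 52050 km².
Ratio = 32200 / 52050 ≈ 0.619.

0.619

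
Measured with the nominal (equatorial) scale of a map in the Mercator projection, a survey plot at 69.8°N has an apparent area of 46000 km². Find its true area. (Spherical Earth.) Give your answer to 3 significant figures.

Mercator is conformal, so the point scale is isotropic: h = k = sec φ = 1/cos φ.
Areal scale = k² = sec²φ = 1/cos²(69.8°) = 1/0.3453² = 8.387.
True area = apparent / (areal scale) = 46000 / 8.387 ≈ 5480 km².

5480 km²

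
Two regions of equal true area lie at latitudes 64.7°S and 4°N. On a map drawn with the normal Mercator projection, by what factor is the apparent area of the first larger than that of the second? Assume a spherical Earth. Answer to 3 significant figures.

On Mercator, area is exaggerated by sec²φ = 1/cos²φ.
At 64.7°: sec²(64.7°) = 1/0.4274² = 5.475.
At 4°: sec²(4°) = 1/0.9976² = 1.005.
Ratio = 5.475/1.005 = cos²(4°)/cos²(64.7°) ≈ 5.45.

5.45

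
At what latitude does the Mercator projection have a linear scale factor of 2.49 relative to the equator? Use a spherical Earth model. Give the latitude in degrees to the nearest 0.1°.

Mercator scale is k = sec φ = 1/cos φ.
1/cos φ = 2.49  ⇒  cos φ = 0.4016  ⇒  φ = arccos(0.4016) ≈ 66.3°.

66.3°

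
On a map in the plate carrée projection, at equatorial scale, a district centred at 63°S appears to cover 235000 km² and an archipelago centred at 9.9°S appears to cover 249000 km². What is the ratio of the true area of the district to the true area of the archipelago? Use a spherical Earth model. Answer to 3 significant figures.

On the plate carrée, areal scale = h·k = 1 × sec φ, so true area = apparent × cos φ.
True area of district: 235000 × cos(63°) = 235000 × 0.4540 = 106700 km².
True area of archipelago: 249000 × cos(9.9°) = 249000 × 0.9851 = 245300 km².
Ratio = 106700 / 245300 ≈ 0.435.

0.435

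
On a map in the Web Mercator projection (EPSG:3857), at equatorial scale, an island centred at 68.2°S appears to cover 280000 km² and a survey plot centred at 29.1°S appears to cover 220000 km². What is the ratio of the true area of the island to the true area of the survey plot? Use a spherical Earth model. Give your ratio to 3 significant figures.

0.230

On Mercator the areal scale is sec²φ, so true area = apparent × cos²φ.
True area of island: 280000 × cos²(68.2°) = 280000 × 0.1379 = 38620 km².
True area of survey plot: 220000 × cos²(29.1°) = 220000 × 0.7635 = 168000 km².
Ratio = 38620 / 168000 ≈ 0.230.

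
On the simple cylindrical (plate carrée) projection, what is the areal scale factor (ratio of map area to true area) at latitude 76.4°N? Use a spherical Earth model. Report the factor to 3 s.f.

4.25

For the equirectangular projection with φ₀ = 0 (plate carrée), h = 1 along meridians and k = sec φ along parallels.
Areal scale = h·k = 1 × sec φ; at 76.4°, h = 1.000, k = 4.253, so h·k = 4.253.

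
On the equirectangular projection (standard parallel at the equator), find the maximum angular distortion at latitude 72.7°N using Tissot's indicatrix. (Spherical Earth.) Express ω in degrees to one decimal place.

65.6°

In the plate carrée (x = Rλ, y = Rφ), meridians are true-scale (h = 1) and parallels are stretched by k = sec φ.
At 72.7°: h = 1.000, k = 3.363; principal scales a = 3.363, b = 1.000.
sin(ω/2) = (a − b)/(a + b) = 2.363/4.363 = 0.5416, so ω = 2 arcsin(0.5416) ≈ 65.6°.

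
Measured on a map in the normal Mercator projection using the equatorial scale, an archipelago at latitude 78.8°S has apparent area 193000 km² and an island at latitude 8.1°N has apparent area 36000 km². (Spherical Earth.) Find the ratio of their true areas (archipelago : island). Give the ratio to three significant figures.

Mercator's areal exaggeration is sec²φ; hence true area = (apparent area) · cos²φ.
True area of archipelago: 193000 × cos²(78.8°) = 193000 × 0.03773 = 7281 km².
True area of island: 36000 × cos²(8.1°) = 36000 × 0.9801 = 35290 km².
Ratio = 7281 / 35290 ≈ 0.206.

0.206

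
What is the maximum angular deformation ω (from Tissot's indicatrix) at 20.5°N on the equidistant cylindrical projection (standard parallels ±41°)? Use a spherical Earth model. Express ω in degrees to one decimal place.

12.4°

In the equirectangular projection with standard parallel φ₀ = 41° (x = Rλ cos φ₀, y = Rφ), meridians are true-scale (h = 1) and the parallel scale is k = cos φ₀ / cos φ.
At 20.5°: h = 1.000, k = 0.8057; principal scales a = 1.000, b = 0.8057.
sin(ω/2) = (a − b)/(a + b) = 0.1943/1.806 = 0.1076, so ω = 2 arcsin(0.1076) ≈ 12.4°.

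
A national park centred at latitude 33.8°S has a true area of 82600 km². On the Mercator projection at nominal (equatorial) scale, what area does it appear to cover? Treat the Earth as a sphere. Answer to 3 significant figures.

120000 km²

For Mercator, h = k = sec φ (a conformal cylindrical projection has a single point scale, 1/cos φ).
Areal scale = k² = sec²φ = 1/cos²(33.8°) = 1/0.8310² = 1.448.
Apparent area = 82600 × 1.448 ≈ 120000 km².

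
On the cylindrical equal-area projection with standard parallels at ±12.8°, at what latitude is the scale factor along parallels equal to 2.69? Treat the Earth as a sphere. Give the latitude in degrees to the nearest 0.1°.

For cylindrical equal-area with standard parallel φ₀, h = cos φ / cos φ₀ and k = cos φ₀ / cos φ, so h·k = 1.
k = cos φ₀ / cos φ = 2.69  ⇒  cos φ = cos 12.8° / 2.69 = 0.3625.
φ = arccos(0.3625) ≈ 68.7°.

68.7°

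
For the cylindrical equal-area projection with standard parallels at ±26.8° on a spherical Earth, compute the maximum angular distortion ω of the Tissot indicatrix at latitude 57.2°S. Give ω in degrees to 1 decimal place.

A cylindrical equal-area projection with standard parallel φ₀ has meridian scale h = cos φ / cos φ₀ and parallel scale k = cos φ₀ / cos φ (so areas are preserved, h·k = 1).
At 57.2°: h = 0.6069, k = 1.648; principal scales a = 1.648, b = 0.6069.
sin(ω/2) = (a − b)/(a + b) = 1.041/2.255 = 0.4616, so ω = 2 arcsin(0.4616) ≈ 55.0°.

55.0°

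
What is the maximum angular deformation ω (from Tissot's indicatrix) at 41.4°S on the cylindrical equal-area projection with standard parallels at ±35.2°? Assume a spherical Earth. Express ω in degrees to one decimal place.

9.8°

For cylindrical equal-area with standard parallel φ₀, h = cos φ / cos φ₀ and k = cos φ₀ / cos φ, so h·k = 1.
At 41.4°: h = 0.9180, k = 1.089; principal scales a = 1.089, b = 0.9180.
sin(ω/2) = (a − b)/(a + b) = 0.1714/2.007 = 0.08539, so ω = 2 arcsin(0.08539) ≈ 9.8°.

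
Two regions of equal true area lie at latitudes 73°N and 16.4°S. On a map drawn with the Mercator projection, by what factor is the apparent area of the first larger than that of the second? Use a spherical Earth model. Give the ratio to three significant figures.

10.8

Mercator areal scale is sec²φ.
At 73°: sec²(73°) = 1/0.2924² = 11.70.
At 16.4°: sec²(16.4°) = 1/0.9593² = 1.087.
Ratio = 11.70/1.087 = cos²(16.4°)/cos²(73°) ≈ 10.8.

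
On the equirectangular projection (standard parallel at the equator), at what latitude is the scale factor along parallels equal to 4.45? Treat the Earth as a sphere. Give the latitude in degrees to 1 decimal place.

77.0°

Plate carrée: h = 1, k = sec φ along parallels.
sec φ = 4.45  ⇒  cos φ = 0.2247  ⇒  φ ≈ 77.0°.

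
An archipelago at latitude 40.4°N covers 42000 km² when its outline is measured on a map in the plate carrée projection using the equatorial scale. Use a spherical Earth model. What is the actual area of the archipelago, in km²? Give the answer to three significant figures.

32000 km²

In the plate carrée (x = Rλ, y = Rφ), meridians are true-scale (h = 1) and parallels are stretched by k = sec φ.
Areal scale = h·k = 1 × sec φ; at 40.4°, h = 1.000, k = 1.313, so h·k = 1.313.
True area = apparent / (areal scale) = 42000 / 1.313 ≈ 32000 km².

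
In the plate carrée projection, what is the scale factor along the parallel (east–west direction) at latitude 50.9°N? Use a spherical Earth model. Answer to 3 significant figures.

1.59

For the equirectangular projection with φ₀ = 0 (plate carrée), h = 1 along meridians and k = sec φ along parallels.
k = 1/cos 50.9° = 1/0.6307 = 1.586.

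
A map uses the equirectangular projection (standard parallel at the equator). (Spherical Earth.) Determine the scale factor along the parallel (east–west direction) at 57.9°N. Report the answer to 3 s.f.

In the plate carrée (x = Rλ, y = Rφ), meridians are true-scale (h = 1) and parallels are stretched by k = sec φ.
k = 1/cos 57.9° = 1/0.5314 = 1.882.

1.88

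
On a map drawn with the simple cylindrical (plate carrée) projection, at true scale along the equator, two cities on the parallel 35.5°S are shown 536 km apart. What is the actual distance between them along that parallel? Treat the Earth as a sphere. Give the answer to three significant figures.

For the equirectangular projection with φ₀ = 0 (plate carrée), h = 1 along meridians and k = sec φ along parallels.
Along the parallel at 35.5°, map distances are exaggerated by k = sec 35.5° = 1.228.
True distance = 536 / 1.228 = 536 × cos 35.5° ≈ 436 km.

436 km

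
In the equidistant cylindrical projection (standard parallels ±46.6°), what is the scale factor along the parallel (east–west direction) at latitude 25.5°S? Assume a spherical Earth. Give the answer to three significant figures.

0.761

With standard parallel φ₀ = 46.6°, the equirectangular projection gives x = Rλ cos φ₀, y = Rφ, so h = 1 and k = cos 46.6° / cos φ.
k = cos 46.6° / cos 25.5° = 0.6871/0.9026 = 0.7612.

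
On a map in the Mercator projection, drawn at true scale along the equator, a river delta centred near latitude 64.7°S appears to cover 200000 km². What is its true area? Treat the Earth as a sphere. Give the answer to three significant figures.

Mercator is conformal, so the point scale is isotropic: h = k = sec φ = 1/cos φ.
Areal scale = k² = sec²φ = 1/cos²(64.7°) = 1/0.4274² = 5.475.
True area = apparent / (areal scale) = 200000 / 5.475 ≈ 36500 km².

36500 km²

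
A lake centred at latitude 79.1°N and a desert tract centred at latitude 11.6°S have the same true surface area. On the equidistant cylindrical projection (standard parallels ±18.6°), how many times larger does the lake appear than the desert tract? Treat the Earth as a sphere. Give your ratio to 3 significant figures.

5.18

The equidistant cylindrical projection with φ₀ = 18.6° has h = 1 (meridians true) and k = cos φ₀ / cos φ along parallels.
Areal scale at 79.1°: h·k = 1.000 × 5.012 = 5.012.
Areal scale at 11.6°: h·k = 1.000 × 0.9675 = 0.9675.
Ratio = 5.012/0.9675 ≈ 5.18.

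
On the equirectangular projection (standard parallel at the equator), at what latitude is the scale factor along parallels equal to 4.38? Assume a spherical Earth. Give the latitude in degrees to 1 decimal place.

Plate carrée: h = 1, k = sec φ along parallels.
sec φ = 4.38  ⇒  cos φ = 0.2283  ⇒  φ ≈ 76.8°.

76.8°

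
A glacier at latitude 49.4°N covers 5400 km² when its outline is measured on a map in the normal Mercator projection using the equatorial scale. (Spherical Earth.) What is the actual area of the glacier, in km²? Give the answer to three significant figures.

For Mercator, h = k = sec φ (a conformal cylindrical projection has a single point scale, 1/cos φ).
Areal scale = k² = sec²φ = 1/cos²(49.4°) = 1/0.6508² = 2.361.
True area = apparent / (areal scale) = 5400 / 2.361 ≈ 2290 km².

2290 km²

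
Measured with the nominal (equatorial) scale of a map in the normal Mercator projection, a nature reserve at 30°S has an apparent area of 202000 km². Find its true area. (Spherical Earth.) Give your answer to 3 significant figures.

152000 km²

For Mercator, h = k = sec φ (a conformal cylindrical projection has a single point scale, 1/cos φ).
Areal scale = k² = sec²φ = 1/cos²(30°) = 1/0.8660² = 1.333.
True area = apparent / (areal scale) = 202000 / 1.333 ≈ 152000 km².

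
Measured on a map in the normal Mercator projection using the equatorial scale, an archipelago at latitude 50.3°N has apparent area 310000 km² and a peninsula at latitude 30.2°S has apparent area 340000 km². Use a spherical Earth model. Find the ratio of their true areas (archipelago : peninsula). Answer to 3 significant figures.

Since Mercator area scale is 1/cos²φ, the true area equals the apparent area multiplied by cos²φ.
True area of archipelago: 310000 × cos²(50.3°) = 310000 × 0.4080 = 126500 km².
True area of peninsula: 340000 × cos²(30.2°) = 340000 × 0.7470 = 254000 km².
Ratio = 126500 / 254000 ≈ 0.498.

0.498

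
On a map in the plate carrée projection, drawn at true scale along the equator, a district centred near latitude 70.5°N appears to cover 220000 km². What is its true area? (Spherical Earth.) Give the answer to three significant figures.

73400 km²

Plate carrée maps x = Rλ, y = Rφ. The meridian scale is h = 1 and the parallel scale is k = 1/cos φ = sec φ.
Areal scale = h·k = 1 × sec φ; at 70.5°, h = 1.000, k = 2.996, so h·k = 2.996.
True area = apparent / (areal scale) = 220000 / 2.996 ≈ 73400 km².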